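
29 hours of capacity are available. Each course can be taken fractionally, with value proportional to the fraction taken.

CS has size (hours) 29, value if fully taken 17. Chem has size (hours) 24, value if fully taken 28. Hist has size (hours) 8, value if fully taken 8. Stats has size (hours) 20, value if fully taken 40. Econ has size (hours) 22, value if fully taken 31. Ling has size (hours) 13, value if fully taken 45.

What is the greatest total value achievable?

Sort by value density: Ling 45/13≈3.46, Stats 40/20≈2, Econ 31/22≈1.41, Chem 28/24≈1.17, Hist 8/8≈1, CS 17/29≈0.586.
All 13 hours of Ling fit (value 45) — 16 remain.
Fill the last 16 hours with part of Stats: 16/20 of it earns 32.
Total value = 77.

77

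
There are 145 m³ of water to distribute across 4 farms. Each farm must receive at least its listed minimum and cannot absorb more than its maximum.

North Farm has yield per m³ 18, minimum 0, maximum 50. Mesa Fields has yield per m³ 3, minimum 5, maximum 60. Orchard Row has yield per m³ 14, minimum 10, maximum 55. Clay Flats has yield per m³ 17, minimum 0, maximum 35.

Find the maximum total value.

Meeting every minimum uses 0+5+10+0 = 15 m³, leaving 130.
Order the farms by yield per m³: North Farm 18 > Clay Flats 17 > Orchard Row 14 > Mesa Fields 3.
Give North Farm 50 more to hit its cap of 50 → 80 left.
Clay Flats takes 35 more to reach its cap of 35 → 45 left.
Give Orchard Row 45 more to hit its cap of 55 → 0 left.
Total = 18×50 + 3×5 + 14×55 + 17×35 = 2280.

2280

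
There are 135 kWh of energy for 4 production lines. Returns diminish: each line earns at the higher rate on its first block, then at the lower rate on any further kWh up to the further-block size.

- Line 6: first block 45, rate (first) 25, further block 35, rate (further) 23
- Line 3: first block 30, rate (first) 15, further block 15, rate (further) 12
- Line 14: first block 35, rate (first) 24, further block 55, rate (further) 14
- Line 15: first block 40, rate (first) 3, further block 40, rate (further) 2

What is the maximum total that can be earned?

Treat each block as its own option and order by rate: Line 6/T1 25 > Line 14/T1 24 > Line 6/T2 23 > Line 3/T1 15 > Line 14/T2 14 > Line 3/T2 12 > Line 15/T1 3 > Line 15/T2 2.
Line 6 T1 at 25: fill all 45 — 90 left.
Line 14/T1 (24): +35 — 55 left.
Line 6/T2 (23): +35 — 20 left.
Line 3 T1 at 15: only 20 left, fill 20.
Total = 25×45 + 24×35 + 23×35 + 15×20 = 3070.

3070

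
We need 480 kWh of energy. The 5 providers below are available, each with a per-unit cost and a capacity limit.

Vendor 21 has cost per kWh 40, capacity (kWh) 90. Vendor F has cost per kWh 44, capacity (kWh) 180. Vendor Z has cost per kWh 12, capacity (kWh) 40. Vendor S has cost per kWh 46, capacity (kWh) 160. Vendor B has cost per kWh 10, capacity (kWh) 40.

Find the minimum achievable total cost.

18380

Fill from the cheapest provider first.
Vendor B (10): use full 40 → 440 kWh to go.
Take 40 from Vendor Z at 12 → need 400 more.
Vendor 21 at 40: take all 90 kWh → 310 still needed.
Take 180 from Vendor F at 44 → need 130 more.
Vendor S (46): take the remaining 130 → done.
Cost = 40×10 + 40×12 + 90×40 + 180×44 + 130×46 = 18380.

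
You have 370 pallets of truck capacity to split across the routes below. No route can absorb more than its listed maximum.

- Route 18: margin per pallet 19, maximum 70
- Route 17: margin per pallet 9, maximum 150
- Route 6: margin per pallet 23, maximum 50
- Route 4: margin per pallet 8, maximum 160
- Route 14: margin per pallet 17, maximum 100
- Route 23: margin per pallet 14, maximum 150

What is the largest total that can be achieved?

6280

Order the routes by margin per pallet: Route 6 23 > Route 18 19 > Route 14 17 > Route 23 14 > Route 17 9 > Route 4 8.
Route 6 takes 50 to reach its cap of 50 — 320 left.
Give Route 18 70 to hit its cap of 70 — 250 left.
Route 14: +100 to 100 (cap) — 150 left.
Give Route 23 150 to hit its cap of 150 — 0 left.
Total = 19×70 + 23×50 + 17×100 + 14×150 = 6280.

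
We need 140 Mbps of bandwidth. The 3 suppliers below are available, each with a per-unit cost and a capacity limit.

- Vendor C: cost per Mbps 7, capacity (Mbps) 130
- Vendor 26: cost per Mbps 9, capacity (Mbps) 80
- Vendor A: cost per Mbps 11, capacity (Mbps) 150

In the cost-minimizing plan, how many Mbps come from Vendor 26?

Cheapest first:
Vendor C at 7: take all 130 Mbps — 10 still needed.
Vendor 26 (9): take the remaining 10 — done.
Vendor A: unused.

10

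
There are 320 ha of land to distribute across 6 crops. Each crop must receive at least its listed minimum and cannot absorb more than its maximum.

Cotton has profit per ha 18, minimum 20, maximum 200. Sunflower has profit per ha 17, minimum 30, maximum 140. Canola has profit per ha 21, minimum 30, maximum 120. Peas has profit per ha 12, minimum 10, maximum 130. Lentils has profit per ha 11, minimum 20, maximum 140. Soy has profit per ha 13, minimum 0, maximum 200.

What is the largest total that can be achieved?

Meeting every minimum uses 20+30+30+10+20+0 = 110 ha, leaving 210.
Highest profit per ha first: Canola 21 > Cotton 18 > Sunflower 17 > Soy 13 > Peas 12 > Lentils 11.
Canola: +90 to 120 (cap) — 120 left.
Only 120 left; Cotton takes them to reach 140.
Total = 18×140 + 17×30 + 21×120 + 12×10 + 11×20 = 5890.

5890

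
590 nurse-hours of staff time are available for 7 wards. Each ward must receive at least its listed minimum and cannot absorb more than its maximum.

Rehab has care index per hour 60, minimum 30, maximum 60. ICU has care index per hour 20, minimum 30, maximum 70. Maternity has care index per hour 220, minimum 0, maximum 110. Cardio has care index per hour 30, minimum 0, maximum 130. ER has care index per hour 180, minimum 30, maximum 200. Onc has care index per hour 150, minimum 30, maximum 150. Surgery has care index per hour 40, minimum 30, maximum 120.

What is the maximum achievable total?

Meeting every minimum uses 30+30+0+0+30+30+30 = 150 nurse-hours, leaving 440.
Rank by care index per hour: Maternity 220 > ER 180 > Onc 150 > Rehab 60 > Surgery 40 > Cardio 30 > ICU 20.
Maternity takes 110 more to reach its cap of 110 → 330 left.
ER takes 170 more to reach its cap of 200 → 160 left.
Onc: +120 to 150 (cap) → 40 left.
Give Rehab 30 more to hit its cap of 60 → 10 left.
Surgery has room for 90 more but only 10 remain, so it gets 40.
Total = 60×60 + 20×30 + 220×110 + 180×200 + 150×150 + 40×40 = 88500.

88500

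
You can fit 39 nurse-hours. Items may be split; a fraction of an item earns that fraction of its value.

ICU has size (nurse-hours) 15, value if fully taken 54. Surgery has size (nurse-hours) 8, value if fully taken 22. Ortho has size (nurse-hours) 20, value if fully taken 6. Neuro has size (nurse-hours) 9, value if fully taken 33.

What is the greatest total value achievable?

Sort by value density: Neuro 33/9≈3.67, ICU 54/15≈3.6, Surgery 22/8≈2.75, Ortho 6/20≈0.3.
Neuro: take in full, 9 nurse-hours for value 33 — 30 left.
All 15 nurse-hours of ICU fit (value 54) — 15 remain.
All 8 nurse-hours of Surgery fit (value 22) — 7 remain.
Only 7 nurse-hours remain; take 7/20 of Ortho for value 6×7/20 = 2.1.
Total value = 111.1.

111.1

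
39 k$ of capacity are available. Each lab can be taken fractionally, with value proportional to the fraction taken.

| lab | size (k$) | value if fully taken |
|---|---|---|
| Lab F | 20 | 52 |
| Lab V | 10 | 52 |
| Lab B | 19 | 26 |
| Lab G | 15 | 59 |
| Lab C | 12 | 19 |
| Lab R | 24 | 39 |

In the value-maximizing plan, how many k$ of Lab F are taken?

14

Sort by value density: Lab V 52/10≈5.2, Lab G 59/15≈3.93, Lab F 52/20≈2.6, Lab R 39/24≈1.62, Lab C 19/12≈1.58, Lab B 26/19≈1.37.
All 10 k$ of Lab V fit (value 52) → 29 remain.
Lab G: take in full, 15 k$ for value 59 → 14 left.
Fill the last 14 k$ with part of Lab F: 14/20 of it earns 36.4.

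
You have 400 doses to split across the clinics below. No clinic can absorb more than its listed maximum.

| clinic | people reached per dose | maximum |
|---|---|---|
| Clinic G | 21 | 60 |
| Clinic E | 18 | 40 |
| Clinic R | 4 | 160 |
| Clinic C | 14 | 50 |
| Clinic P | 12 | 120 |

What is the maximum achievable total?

Rank by people reached per dose: Clinic G 21 > Clinic E 18 > Clinic C 14 > Clinic P 12 > Clinic R 4.
Clinic G: +60 to 60 (cap) → 340 left.
Clinic E: +40 to 40 (cap) → 300 left.
Clinic C: +50 to 50 (cap) → 250 left.
Give Clinic P 120 to hit its cap of 120 → 130 left.
Only 130 left; Clinic R takes them to reach 130.
Total = 21×60 + 18×40 + 4×130 + 14×50 + 12×120 = 4640.

4640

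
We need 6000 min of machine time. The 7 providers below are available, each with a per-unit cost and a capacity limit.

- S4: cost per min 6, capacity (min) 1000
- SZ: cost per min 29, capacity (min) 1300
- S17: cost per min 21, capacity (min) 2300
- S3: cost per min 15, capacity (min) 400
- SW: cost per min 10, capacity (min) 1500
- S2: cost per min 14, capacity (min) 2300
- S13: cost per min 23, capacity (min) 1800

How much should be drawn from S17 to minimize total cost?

800

Cheapest first:
S4 (6): use full 1000 — 5000 min to go.
SW (10): use full 1500 — 3500 min to go.
S2 at 14: take all 2300 min — 1200 still needed.
S3 at 15: take all 400 min — 800 still needed.
Take 800 from S17 at 21 to finish.
S13, SZ: unused.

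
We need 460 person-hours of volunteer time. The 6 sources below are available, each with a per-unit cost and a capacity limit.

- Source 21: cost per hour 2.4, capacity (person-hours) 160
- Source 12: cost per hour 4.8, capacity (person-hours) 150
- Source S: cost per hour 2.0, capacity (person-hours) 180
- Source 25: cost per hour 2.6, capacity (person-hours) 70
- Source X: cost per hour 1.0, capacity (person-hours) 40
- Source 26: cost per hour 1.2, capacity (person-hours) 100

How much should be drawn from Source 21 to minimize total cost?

140

Fill from the cheapest source first.
Source X at 1.0: take all 40 person-hours → 420 still needed.
Source 26 at 1.2: take all 100 person-hours → 320 still needed.
Source S (2.0): use full 180 → 140 person-hours to go.
Source 21 (2.4): take the remaining 140 → done.
Source 25, Source 12: unused.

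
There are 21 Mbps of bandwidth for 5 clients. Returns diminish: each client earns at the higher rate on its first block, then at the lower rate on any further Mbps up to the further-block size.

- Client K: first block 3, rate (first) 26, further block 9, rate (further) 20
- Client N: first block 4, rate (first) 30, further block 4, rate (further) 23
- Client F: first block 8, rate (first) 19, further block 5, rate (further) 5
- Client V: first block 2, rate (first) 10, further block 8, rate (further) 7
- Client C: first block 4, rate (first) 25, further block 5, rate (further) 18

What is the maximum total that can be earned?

510

Treat each block as its own option and order by rate: Client N/first 30 > Client K/first 26 > Client C/first 25 > Client N/second 23 > Client K/second 20 > Client F/first 19 > Client C/second 18 > Client V/first 10 > Client V/second 7 > Client F/second 5.
Client N/first (30): +4 → 17 left.
Client K first at 26: fill all 3 → 14 left.
Client C first at 25: fill all 4 → 10 left.
Fill Client N second block (4 at 23) → 6 left.
6 remain; put them into Client K second at 20.
Total = 30×4 + 26×3 + 25×4 + 23×4 + 20×6 = 510.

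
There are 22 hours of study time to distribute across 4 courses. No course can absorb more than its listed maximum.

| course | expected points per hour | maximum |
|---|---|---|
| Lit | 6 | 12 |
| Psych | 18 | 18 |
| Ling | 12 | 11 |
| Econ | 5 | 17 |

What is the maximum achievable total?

372

Highest expected points per hour first: Psych 18 > Ling 12 > Lit 6 > Econ 5.
Psych takes 18 to reach its cap of 18 — 4 left.
Only 4 left; Ling takes them to reach 4.
Total = 18×18 + 12×4 = 372.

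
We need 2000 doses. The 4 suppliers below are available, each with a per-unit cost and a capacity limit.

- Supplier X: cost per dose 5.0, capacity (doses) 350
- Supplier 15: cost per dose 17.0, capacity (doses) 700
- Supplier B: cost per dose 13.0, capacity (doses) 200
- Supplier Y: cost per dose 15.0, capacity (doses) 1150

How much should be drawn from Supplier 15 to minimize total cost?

300

Cheapest first:
Take 350 from Supplier X at 5.0 ; need 1650 more.
Supplier B at 13.0: take all 200 doses ; 1450 still needed.
Supplier Y (15.0): use full 1150 ; 300 doses to go.
Take 300 from Supplier 15 at 17.0 to finish.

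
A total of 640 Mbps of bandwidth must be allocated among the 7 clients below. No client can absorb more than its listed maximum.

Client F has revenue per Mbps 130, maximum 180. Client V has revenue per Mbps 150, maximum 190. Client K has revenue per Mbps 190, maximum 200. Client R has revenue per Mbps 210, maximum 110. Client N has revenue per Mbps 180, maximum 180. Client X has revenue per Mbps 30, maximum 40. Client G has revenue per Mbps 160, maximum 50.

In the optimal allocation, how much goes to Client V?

Highest revenue per Mbps first: Client R 210 > Client K 190 > Client N 180 > Client G 160 > Client V 150 > Client F 130 > Client X 30.
Client R takes 110 to reach its cap of 110 → 530 left.
Client K takes 200 to reach its cap of 200 → 330 left.
Client N takes 180 to reach its cap of 180 → 150 left.
Client G takes 50 to reach its cap of 50 → 100 left.
Client V has room for 190 but only 100 remain, so it gets 100.

100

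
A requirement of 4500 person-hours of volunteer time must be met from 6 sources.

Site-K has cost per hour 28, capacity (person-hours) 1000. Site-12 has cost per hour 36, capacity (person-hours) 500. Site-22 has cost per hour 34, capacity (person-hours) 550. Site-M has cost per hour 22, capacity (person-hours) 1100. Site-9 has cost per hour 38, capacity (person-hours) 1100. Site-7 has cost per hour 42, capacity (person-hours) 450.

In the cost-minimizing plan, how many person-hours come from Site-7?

250

Fill from the cheapest source first.
Take 1100 from Site-M at 22 ; need 3400 more.
Site-K (28): use full 1000 ; 2400 person-hours to go.
Site-22 (34): use full 550 ; 1850 person-hours to go.
Site-12 (36): use full 500 ; 1350 person-hours to go.
Take 1100 from Site-9 at 38 ; need 250 more.
Site-7 at 42: take 250 of its 450 ; requirement met.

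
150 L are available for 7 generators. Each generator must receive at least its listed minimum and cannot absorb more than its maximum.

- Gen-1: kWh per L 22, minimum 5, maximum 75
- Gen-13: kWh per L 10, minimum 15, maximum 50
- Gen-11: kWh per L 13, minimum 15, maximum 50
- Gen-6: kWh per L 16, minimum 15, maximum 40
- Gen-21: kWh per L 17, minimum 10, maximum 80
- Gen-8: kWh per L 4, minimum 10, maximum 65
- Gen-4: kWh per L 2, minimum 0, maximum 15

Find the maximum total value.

2615

Meeting every minimum uses 5+15+15+15+10+10+0 = 70 L, leaving 80.
Rank by kWh per L: Gen-1 22 > Gen-21 17 > Gen-6 16 > Gen-11 13 > Gen-13 10 > Gen-8 4 > Gen-4 2.
Gen-1: +70 to 75 (cap) → 10 left.
Gen-21: +10 (room for 70) → 20. Pool exhausted.
Total = 22×75 + 10×15 + 13×15 + 16×15 + 17×20 + 4×10 = 2615.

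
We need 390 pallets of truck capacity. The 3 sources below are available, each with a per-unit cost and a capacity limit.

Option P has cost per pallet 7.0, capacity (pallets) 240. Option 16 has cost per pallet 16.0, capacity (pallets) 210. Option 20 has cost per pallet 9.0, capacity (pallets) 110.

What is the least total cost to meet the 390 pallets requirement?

Fill from the cheapest source first.
Option P at 7.0: take all 240 pallets → 150 still needed.
Option 20 at 9.0: take all 110 pallets → 40 still needed.
Option 16 at 16.0: take 40 of its 210 → requirement met.
Cost = 240×7.0 + 110×9.0 + 40×16.0 = 3310.

3310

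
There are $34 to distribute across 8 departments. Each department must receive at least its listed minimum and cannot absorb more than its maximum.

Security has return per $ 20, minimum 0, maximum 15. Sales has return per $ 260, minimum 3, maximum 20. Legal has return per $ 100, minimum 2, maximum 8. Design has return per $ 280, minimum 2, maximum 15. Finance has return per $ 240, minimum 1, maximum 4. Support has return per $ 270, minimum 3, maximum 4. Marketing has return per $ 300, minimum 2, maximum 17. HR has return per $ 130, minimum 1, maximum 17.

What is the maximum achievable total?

9220

Meeting every minimum uses 0+3+2+2+1+3+2+1 = 14 $, leaving 20.
Highest return per $ first: Marketing 300 > Design 280 > Support 270 > Sales 260 > Finance 240 > HR 130 > Legal 100 > Security 20.
Marketing takes 15 more to reach its cap of 17 → 5 left.
Only 5 left; Design takes them to reach 7.
Total = 260×3 + 100×2 + 280×7 + 240×1 + 270×3 + 300×17 + 130×1 = 9220.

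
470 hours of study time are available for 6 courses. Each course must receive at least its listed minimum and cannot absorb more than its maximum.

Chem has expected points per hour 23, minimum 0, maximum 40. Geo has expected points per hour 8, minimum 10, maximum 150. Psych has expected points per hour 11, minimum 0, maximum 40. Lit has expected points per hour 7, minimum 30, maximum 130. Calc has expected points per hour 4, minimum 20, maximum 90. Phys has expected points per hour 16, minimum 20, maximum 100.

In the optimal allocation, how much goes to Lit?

Meeting every minimum uses 0+10+0+30+20+20 = 80 hours, leaving 390.
Rank by expected points per hour: Chem 23 > Phys 16 > Psych 11 > Geo 8 > Lit 7 > Calc 4.
Chem: +40 to 40 (cap) ; 350 left.
Phys: +80 to 100 (cap) ; 270 left.
Psych: +40 to 40 (cap) ; 230 left.
Geo takes 140 more to reach its cap of 150 ; 90 left.
Lit: +90 (room for 100) → 120. Pool exhausted.

120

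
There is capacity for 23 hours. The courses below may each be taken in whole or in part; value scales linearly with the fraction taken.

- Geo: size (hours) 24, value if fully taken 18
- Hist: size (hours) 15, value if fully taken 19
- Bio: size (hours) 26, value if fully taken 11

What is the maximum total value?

25

Sort by value density: Hist 19/15≈1.27, Geo 18/24≈0.75, Bio 11/26≈0.423.
All 15 hours of Hist fit (value 19) ; 8 remain.
Only 8 hours remain; take 8/24 of Geo for value 18×8/24 = 6.
Total value = 25.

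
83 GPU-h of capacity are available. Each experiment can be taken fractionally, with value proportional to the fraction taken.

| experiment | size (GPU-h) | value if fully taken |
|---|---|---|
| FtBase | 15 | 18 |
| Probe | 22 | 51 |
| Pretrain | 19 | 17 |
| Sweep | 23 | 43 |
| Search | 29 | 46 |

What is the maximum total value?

Sort by value density: Probe 51/22≈2.32, Sweep 43/23≈1.87, Search 46/29≈1.59, FtBase 18/15≈1.2, Pretrain 17/19≈0.895.
Take all of Probe (22 GPU-h, value 51) → 61 GPU-h left.
Take all of Sweep (23 GPU-h, value 43) → 38 GPU-h left.
Search: take in full, 29 GPU-h for value 46 → 9 left.
Only 9 GPU-h remain; take 9/15 of FtBase for value 18×9/15 = 10.8.
Total value = 150.8.

150.8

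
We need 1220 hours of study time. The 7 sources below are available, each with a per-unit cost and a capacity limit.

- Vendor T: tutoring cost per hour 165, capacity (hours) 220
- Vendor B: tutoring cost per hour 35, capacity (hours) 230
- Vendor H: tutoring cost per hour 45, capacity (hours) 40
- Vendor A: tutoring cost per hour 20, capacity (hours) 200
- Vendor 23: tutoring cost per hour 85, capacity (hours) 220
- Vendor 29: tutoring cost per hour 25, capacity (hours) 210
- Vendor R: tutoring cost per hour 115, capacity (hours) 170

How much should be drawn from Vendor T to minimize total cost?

Cheapest first:
Vendor A at 20: take all 200 hours ; 1020 still needed.
Take 210 from Vendor 29 at 25 ; need 810 more.
Vendor B at 35: take all 230 hours ; 580 still needed.
Vendor H (45): use full 40 ; 540 hours to go.
Vendor 23 at 85: take all 220 hours ; 320 still needed.
Vendor R at 115: take all 170 hours ; 150 still needed.
Vendor T at 165: take 150 of its 220 ; requirement met.

150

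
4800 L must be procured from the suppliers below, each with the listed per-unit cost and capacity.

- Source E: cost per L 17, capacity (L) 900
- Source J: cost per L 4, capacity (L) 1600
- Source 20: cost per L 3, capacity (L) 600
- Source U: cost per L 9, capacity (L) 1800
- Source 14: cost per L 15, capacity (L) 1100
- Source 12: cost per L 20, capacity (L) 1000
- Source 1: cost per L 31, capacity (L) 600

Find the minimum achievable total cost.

Cheapest first:
Source 20 at 3: take all 600 L ; 4200 still needed.
Source J (4): use full 1600 ; 2600 L to go.
Source U at 9: take all 1800 L ; 800 still needed.
Source 14 at 15: take 800 of its 1100 ; requirement met.
Source E, Source 12, Source 1: unused.
Cost = 600×3 + 1600×4 + 1800×9 + 800×15 = 36400.

36400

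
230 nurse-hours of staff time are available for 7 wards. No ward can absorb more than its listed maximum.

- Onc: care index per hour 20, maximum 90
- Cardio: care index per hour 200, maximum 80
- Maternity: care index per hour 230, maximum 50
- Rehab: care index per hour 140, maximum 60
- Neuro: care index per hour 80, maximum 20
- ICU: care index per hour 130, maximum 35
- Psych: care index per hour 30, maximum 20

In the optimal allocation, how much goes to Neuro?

Rank by care index per hour: Maternity 230 > Cardio 200 > Rehab 140 > ICU 130 > Neuro 80 > Psych 30 > Onc 20.
Maternity takes 50 to reach its cap of 50 — 180 left.
Give Cardio 80 to hit its cap of 80 — 100 left.
Rehab: +60 to 60 (cap) — 40 left.
ICU takes 35 to reach its cap of 35 — 5 left.
Neuro has room for 20 but only 5 remain, so it gets 5.

5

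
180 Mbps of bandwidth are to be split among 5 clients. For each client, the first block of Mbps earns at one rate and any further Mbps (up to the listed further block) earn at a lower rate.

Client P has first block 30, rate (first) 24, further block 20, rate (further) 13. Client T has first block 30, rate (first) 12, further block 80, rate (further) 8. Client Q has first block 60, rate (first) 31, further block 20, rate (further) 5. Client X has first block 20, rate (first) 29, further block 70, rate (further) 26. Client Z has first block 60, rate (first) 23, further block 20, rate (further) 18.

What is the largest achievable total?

4980

Rank every tier by rate: Client Q/T1 31 > Client X/T1 29 > Client X/T2 26 > Client P/T1 24 > Client Z/T1 23 > Client Z/T2 18 > Client P/T2 13 > Client T/T1 12 > Client T/T2 8 > Client Q/T2 5.
Client Q/T1 (31): +60 → 120 left.
Client X T1 at 29: fill all 20 → 100 left.
Client X T2 at 26: fill all 70 → 30 left.
Client P T1 at 24: fill all 30 → 0 left.
Total = 31×60 + 29×20 + 26×70 + 24×30 = 4980.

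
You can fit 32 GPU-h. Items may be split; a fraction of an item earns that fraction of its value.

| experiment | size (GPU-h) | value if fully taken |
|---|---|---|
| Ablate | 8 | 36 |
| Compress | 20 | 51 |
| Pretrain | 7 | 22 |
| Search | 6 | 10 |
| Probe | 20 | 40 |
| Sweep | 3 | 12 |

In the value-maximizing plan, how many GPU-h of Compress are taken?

Rank by value-to-size ratio: Ablate 36/8≈4.5, Sweep 12/3≈4, Pretrain 22/7≈3.14, Compress 51/20≈2.55, Probe 40/20≈2, Search 10/6≈1.67.
All 8 GPU-h of Ablate fit (value 36) ; 24 remain.
All 3 GPU-h of Sweep fit (value 12) ; 21 remain.
All 7 GPU-h of Pretrain fit (value 22) ; 14 remain.
Fill the last 14 GPU-h with part of Compress: 14/20 of it earns 35.7.

14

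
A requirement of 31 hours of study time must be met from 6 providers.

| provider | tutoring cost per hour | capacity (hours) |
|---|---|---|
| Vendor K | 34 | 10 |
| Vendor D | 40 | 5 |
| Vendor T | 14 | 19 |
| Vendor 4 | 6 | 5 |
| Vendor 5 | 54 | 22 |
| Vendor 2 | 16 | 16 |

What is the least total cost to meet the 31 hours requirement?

408

Fill from the cheapest provider first.
Vendor 4 (6): use full 5 → 26 hours to go.
Vendor T at 14: take all 19 hours → 7 still needed.
Take 7 from Vendor 2 at 16 to finish.
Vendor K, Vendor D, Vendor 5: unused.
Cost = 5×6 + 19×14 + 7×16 = 408.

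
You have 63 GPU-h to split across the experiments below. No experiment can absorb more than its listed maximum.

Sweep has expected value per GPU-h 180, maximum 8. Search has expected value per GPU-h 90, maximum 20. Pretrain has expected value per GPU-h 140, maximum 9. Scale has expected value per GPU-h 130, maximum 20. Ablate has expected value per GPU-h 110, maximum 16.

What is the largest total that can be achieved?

7960

Rank by expected value per GPU-h: Sweep 180 > Pretrain 140 > Scale 130 > Ablate 110 > Search 90.
Give Sweep 8 to hit its cap of 8 ; 55 left.
Pretrain takes 9 to reach its cap of 9 ; 46 left.
Give Scale 20 to hit its cap of 20 ; 26 left.
Give Ablate 16 to hit its cap of 16 ; 10 left.
Search has room for 20 but only 10 remain, so it gets 10.
Total = 180×8 + 90×10 + 140×9 + 130×20 + 110×16 = 7960.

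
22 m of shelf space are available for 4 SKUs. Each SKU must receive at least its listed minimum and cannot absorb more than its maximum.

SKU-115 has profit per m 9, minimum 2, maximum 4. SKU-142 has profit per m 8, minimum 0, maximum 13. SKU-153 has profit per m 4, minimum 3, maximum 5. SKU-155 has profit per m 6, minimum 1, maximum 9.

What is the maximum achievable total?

Meeting every minimum uses 2+0+3+1 = 6 m, leaving 16.
Highest profit per m first: SKU-115 9 > SKU-142 8 > SKU-155 6 > SKU-153 4.
SKU-115: +2 to 4 (cap) — 14 left.
Give SKU-142 13 more to hit its cap of 13 — 1 left.
SKU-155: +1 (room for 8) → 2. Pool exhausted.
Total = 9×4 + 8×13 + 4×3 + 6×2 = 164.

164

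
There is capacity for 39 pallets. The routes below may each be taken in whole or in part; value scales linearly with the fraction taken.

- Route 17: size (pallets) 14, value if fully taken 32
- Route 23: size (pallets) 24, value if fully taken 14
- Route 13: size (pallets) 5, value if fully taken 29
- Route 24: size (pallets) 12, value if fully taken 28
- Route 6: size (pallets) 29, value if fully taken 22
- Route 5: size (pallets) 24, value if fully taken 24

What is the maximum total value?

Sort by value density: Route 13 29/5≈5.8, Route 24 28/12≈2.33, Route 17 32/14≈2.29, Route 5 24/24≈1, Route 6 22/29≈0.759, Route 23 14/24≈0.583.
All 5 pallets of Route 13 fit (value 29) ; 34 remain.
Take all of Route 24 (12 pallets, value 28) ; 22 pallets left.
Take all of Route 17 (14 pallets, value 32) ; 8 pallets left.
Only 8 pallets remain; take 8/24 of Route 5 for value 24×8/24 = 8.
Total value = 97.

97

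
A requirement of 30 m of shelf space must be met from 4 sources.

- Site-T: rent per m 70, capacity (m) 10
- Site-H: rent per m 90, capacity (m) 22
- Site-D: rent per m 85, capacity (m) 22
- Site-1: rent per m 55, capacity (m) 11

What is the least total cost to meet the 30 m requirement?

Use sources in increasing cost order.
Take 11 from Site-1 at 55 ; need 19 more.
Take 10 from Site-T at 70 ; need 9 more.
Site-D (85): take the remaining 9 ; done.
Site-H: unused.
Cost = 11×55 + 10×70 + 9×85 = 2070.

2070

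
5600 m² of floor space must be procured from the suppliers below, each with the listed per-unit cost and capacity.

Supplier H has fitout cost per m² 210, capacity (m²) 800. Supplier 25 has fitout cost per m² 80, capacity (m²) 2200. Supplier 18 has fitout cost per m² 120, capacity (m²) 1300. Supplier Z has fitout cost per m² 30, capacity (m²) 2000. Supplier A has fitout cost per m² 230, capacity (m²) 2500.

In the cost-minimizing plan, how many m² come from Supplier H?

Cheapest first:
Take 2000 from Supplier Z at 30 ; need 3600 more.
Supplier 25 at 80: take all 2200 m² ; 1400 still needed.
Take 1300 from Supplier 18 at 120 ; need 100 more.
Supplier H (210): take the remaining 100 ; done.
Supplier A: unused.

100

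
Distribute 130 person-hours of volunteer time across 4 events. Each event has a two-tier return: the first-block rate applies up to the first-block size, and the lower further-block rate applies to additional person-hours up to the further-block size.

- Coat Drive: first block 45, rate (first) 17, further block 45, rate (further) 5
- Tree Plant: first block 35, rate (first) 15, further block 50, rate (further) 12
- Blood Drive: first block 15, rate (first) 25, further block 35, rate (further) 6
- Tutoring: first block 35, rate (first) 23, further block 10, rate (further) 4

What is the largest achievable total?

2470

Rank every tier by rate: Blood Drive/tier1 25 > Tutoring/tier1 23 > Coat Drive/tier1 17 > Tree Plant/tier1 15 > Tree Plant/tier2 12 > Blood Drive/tier2 6 > Coat Drive/tier2 5 > Tutoring/tier2 4.
Blood Drive/tier1 (25): +15 ; 115 left.
Tutoring tier1 at 23: fill all 35 ; 80 left.
Coat Drive/tier1 (17): +45 ; 35 left.
Tree Plant/tier1 (15): +35 ; 0 left.
Total = 25×15 + 23×35 + 17×45 + 15×35 = 2470.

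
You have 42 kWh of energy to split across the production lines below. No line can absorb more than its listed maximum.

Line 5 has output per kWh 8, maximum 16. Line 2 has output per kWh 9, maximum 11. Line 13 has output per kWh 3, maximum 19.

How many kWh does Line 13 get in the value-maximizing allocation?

15

Rank by output per kWh: Line 2 9 > Line 5 8 > Line 13 3.
Line 2 takes 11 to reach its cap of 11 → 31 left.
Line 5 takes 16 to reach its cap of 16 → 15 left.
Line 13: +15 (room for 19) → 15. Pool exhausted.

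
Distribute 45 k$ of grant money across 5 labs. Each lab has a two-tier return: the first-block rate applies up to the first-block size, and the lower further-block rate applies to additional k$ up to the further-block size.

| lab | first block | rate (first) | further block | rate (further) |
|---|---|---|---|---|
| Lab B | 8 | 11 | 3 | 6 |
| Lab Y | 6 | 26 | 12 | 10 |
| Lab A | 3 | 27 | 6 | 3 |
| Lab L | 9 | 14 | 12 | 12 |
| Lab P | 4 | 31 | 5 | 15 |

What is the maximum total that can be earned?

772

Treat each block as its own option and order by rate: Lab P/T1 31 > Lab A/T1 27 > Lab Y/T1 26 > Lab P/T2 15 > Lab L/T1 14 > Lab L/T2 12 > Lab B/T1 11 > Lab Y/T2 10 > Lab B/T2 6 > Lab A/T2 3.
Fill Lab P T1 block (4 at 31) → 41 left.
Lab A/T1 (27): +3 → 38 left.
Lab Y T1 at 26: fill all 6 → 32 left.
Lab P/T2 (15): +5 → 27 left.
Fill Lab L T1 block (9 at 14) → 18 left.
Fill Lab L T2 block (12 at 12) → 6 left.
Lab B T1 at 11: only 6 left, fill 6.
Total = 31×4 + 27×3 + 26×6 + 15×5 + 14×9 + 12×12 + 11×6 = 772.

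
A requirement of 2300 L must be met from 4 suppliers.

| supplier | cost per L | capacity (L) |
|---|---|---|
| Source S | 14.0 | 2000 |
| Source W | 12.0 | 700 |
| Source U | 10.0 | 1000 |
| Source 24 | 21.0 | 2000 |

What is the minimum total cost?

Use suppliers in increasing cost order.
Take 1000 from Source U at 10.0 — need 1300 more.
Source W at 12.0: take all 700 L — 600 still needed.
Source S (14.0): take the remaining 600 — done.
Source 24: unused.
Cost = 1000×10.0 + 700×12.0 + 600×14.0 = 26800.

26800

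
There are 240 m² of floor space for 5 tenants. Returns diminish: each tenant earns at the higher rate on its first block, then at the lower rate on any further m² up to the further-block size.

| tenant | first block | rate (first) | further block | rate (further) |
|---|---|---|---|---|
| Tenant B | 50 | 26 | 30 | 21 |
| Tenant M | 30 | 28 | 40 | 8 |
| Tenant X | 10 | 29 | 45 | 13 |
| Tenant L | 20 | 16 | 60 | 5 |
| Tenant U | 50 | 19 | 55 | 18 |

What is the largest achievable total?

Treat each block as its own option and order by rate: Tenant X/T1 29 > Tenant M/T1 28 > Tenant B/T1 26 > Tenant B/T2 21 > Tenant U/T1 19 > Tenant U/T2 18 > Tenant L/T1 16 > Tenant X/T2 13 > Tenant M/T2 8 > Tenant L/T2 5.
Fill Tenant X T1 block (10 at 29) — 230 left.
Fill Tenant M T1 block (30 at 28) — 200 left.
Fill Tenant B T1 block (50 at 26) — 150 left.
Tenant B T2 at 21: fill all 30 — 120 left.
Tenant U T1 at 19: fill all 50 — 70 left.
Tenant U/T2 (18): +55 — 15 left.
15 remain; put them into Tenant L T1 at 16.
Total = 29×10 + 28×30 + 26×50 + 21×30 + 19×50 + 18×55 + 16×15 = 5240.

5240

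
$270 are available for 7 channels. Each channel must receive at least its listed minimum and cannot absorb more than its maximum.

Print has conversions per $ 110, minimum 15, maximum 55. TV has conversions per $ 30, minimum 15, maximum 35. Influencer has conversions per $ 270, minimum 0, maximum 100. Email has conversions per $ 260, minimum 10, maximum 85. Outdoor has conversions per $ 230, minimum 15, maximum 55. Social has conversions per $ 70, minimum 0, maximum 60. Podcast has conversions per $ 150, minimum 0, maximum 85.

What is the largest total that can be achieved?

63850

Meeting every minimum uses 15+15+0+10+15+0+0 = 55 $, leaving 215.
Rank by conversions per $: Influencer 270 > Email 260 > Outdoor 230 > Podcast 150 > Print 110 > Social 70 > TV 30.
Influencer takes 100 more to reach its cap of 100 → 115 left.
Email: +75 to 85 (cap) → 40 left.
Outdoor: +40 to 55 (cap) → 0 left.
Total = 110×15 + 30×15 + 270×100 + 260×85 + 230×55 = 63850.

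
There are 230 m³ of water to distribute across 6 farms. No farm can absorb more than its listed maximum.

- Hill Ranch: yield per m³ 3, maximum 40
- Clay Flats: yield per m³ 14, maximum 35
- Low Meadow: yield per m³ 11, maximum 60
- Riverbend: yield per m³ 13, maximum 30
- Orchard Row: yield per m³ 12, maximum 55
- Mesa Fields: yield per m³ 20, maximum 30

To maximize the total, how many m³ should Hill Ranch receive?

Highest yield per m³ first: Mesa Fields 20 > Clay Flats 14 > Riverbend 13 > Orchard Row 12 > Low Meadow 11 > Hill Ranch 3.
Give Mesa Fields 30 to hit its cap of 30 ; 200 left.
Clay Flats takes 35 to reach its cap of 35 ; 165 left.
Riverbend takes 30 to reach its cap of 30 ; 135 left.
Give Orchard Row 55 to hit its cap of 55 ; 80 left.
Give Low Meadow 60 to hit its cap of 60 ; 20 left.
Hill Ranch: +20 (room for 40) → 20. Pool exhausted.

20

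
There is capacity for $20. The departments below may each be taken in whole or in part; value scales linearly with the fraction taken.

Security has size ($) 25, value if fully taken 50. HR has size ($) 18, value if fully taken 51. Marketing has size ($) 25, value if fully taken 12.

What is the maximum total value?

Rank by value-to-size ratio: HR 51/18≈2.83, Security 50/25≈2, Marketing 12/25≈0.48.
Take all of HR (18 $, value 51) → 2 $ left.
Fill the last 2 $ with part of Security: 2/25 of it earns 4.
Total value = 55.

55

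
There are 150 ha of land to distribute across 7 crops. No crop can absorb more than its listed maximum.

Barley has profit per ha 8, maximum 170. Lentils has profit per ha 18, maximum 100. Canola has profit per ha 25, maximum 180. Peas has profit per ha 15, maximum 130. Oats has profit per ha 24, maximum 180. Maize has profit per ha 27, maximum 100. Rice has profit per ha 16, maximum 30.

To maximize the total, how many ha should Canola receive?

Highest profit per ha first: Maize 27 > Canola 25 > Oats 24 > Lentils 18 > Rice 16 > Peas 15 > Barley 8.
Maize takes 100 to reach its cap of 100 → 50 left.
Canola: +50 (room for 180) → 50. Pool exhausted.

50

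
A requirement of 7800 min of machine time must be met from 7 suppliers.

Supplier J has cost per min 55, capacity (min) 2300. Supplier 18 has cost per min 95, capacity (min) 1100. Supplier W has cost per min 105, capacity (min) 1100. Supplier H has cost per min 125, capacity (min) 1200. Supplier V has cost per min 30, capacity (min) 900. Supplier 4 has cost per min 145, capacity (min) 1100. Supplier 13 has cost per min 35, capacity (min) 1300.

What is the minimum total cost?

Fill from the cheapest supplier first.
Take 900 from Supplier V at 30 ; need 6900 more.
Take 1300 from Supplier 13 at 35 ; need 5600 more.
Take 2300 from Supplier J at 55 ; need 3300 more.
Take 1100 from Supplier 18 at 95 ; need 2200 more.
Supplier W (105): use full 1100 ; 1100 min to go.
Supplier H (125): take the remaining 1100 ; done.
Supplier 4: unused.
Cost = 900×30 + 1300×35 + 2300×55 + 1100×95 + 1100×105 + 1100×125 = 556500.

556500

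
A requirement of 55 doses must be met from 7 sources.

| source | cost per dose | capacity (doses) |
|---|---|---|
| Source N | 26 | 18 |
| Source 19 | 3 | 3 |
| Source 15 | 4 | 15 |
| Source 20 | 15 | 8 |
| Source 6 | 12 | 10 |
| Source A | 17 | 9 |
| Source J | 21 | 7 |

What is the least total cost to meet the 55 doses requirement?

Cheapest first:
Source 19 at 3: take all 3 doses — 52 still needed.
Source 15 (4): use full 15 — 37 doses to go.
Take 10 from Source 6 at 12 — need 27 more.
Take 8 from Source 20 at 15 — need 19 more.
Source A at 17: take all 9 doses — 10 still needed.
Source J at 21: take all 7 doses — 3 still needed.
Source N at 26: take 3 of its 18 — requirement met.
Cost = 3×3 + 15×4 + 10×12 + 8×15 + 9×17 + 7×21 + 3×26 = 687.

687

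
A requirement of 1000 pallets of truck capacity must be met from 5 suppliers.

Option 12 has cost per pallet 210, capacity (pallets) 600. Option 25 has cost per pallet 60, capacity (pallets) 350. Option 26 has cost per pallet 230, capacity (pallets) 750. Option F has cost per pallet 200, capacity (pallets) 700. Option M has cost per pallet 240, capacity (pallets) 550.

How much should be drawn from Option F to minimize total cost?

650

Fill from the cheapest supplier first.
Take 350 from Option 25 at 60 ; need 650 more.
Option F (200): take the remaining 650 ; done.
Option 12, Option 26, Option M: unused.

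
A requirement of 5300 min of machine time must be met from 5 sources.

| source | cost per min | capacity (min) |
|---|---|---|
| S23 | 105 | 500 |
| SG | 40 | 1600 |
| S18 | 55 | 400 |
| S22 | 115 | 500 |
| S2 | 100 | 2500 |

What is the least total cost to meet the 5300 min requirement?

423000

Cheapest first:
SG at 40: take all 1600 min → 3700 still needed.
S18 at 55: take all 400 min → 3300 still needed.
Take 2500 from S2 at 100 → need 800 more.
S23 at 105: take all 500 min → 300 still needed.
Take 300 from S22 at 115 to finish.
Cost = 1600×40 + 400×55 + 2500×100 + 500×105 + 300×115 = 423000.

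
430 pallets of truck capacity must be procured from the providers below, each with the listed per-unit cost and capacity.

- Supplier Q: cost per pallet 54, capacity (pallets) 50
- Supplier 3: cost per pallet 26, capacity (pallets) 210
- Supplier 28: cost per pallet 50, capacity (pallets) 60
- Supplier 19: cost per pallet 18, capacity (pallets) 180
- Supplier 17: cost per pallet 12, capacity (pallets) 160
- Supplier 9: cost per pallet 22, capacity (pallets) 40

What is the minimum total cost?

Fill from the cheapest provider first.
Take 160 from Supplier 17 at 12 ; need 270 more.
Supplier 19 (18): use full 180 ; 90 pallets to go.
Supplier 9 at 22: take all 40 pallets ; 50 still needed.
Take 50 from Supplier 3 at 26 to finish.
Supplier 28, Supplier Q: unused.
Cost = 160×12 + 180×18 + 40×22 + 50×26 = 7340.

7340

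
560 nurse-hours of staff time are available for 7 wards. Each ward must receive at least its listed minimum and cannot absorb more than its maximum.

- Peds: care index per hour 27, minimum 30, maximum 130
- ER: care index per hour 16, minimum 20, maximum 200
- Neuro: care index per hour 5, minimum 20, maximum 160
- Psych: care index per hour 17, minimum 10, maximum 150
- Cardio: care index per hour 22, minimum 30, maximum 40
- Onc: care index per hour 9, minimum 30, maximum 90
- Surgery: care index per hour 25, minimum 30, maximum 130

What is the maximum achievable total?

11520

Meeting every minimum uses 30+20+20+10+30+30+30 = 170 nurse-hours, leaving 390.
Highest care index per hour first: Peds 27 > Surgery 25 > Cardio 22 > Psych 17 > ER 16 > Onc 9 > Neuro 5.
Give Peds 100 more to hit its cap of 130 ; 290 left.
Give Surgery 100 more to hit its cap of 130 ; 190 left.
Cardio: +10 to 40 (cap) ; 180 left.
Give Psych 140 more to hit its cap of 150 ; 40 left.
ER: +40 (room for 180) → 60. Pool exhausted.
Total = 27×130 + 16×60 + 5×20 + 17×150 + 22×40 + 9×30 + 25×130 = 11520.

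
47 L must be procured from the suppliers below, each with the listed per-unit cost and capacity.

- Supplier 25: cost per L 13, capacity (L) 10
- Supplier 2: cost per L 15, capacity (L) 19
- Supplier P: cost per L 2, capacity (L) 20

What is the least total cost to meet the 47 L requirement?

Fill from the cheapest supplier first.
Supplier P (2): use full 20 — 27 L to go.
Take 10 from Supplier 25 at 13 — need 17 more.
Take 17 from Supplier 2 at 15 to finish.
Cost = 20×2 + 10×13 + 17×15 = 425.

425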